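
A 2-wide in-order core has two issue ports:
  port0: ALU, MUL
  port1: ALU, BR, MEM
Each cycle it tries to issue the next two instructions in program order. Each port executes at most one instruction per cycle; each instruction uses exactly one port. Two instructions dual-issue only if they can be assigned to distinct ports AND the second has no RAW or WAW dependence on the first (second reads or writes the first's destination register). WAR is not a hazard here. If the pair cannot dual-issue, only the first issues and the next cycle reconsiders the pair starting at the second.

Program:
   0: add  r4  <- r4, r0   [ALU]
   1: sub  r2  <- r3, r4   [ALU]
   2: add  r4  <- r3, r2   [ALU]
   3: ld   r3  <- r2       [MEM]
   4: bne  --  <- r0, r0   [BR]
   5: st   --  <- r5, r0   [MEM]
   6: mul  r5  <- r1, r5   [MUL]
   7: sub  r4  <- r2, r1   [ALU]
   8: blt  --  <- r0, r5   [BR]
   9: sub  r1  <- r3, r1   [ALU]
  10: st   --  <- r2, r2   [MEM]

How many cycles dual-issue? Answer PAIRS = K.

t=0 i0:add.ALU ; RAW r4
t=1 i1:sub.ALU ; RAW r2
t=2 i2/i3:add.ALU;ld.MEM ; pair
t=3 i4:bne.BR ; no-port BR/MEM
t=4 i5/i6:st.MEM;mul.MUL ; pair
t=5 i7/i8:sub.ALU;blt.BR ; pair
t=6 i9/i10:sub.ALU;st.MEM ; pair

PAIRS = 4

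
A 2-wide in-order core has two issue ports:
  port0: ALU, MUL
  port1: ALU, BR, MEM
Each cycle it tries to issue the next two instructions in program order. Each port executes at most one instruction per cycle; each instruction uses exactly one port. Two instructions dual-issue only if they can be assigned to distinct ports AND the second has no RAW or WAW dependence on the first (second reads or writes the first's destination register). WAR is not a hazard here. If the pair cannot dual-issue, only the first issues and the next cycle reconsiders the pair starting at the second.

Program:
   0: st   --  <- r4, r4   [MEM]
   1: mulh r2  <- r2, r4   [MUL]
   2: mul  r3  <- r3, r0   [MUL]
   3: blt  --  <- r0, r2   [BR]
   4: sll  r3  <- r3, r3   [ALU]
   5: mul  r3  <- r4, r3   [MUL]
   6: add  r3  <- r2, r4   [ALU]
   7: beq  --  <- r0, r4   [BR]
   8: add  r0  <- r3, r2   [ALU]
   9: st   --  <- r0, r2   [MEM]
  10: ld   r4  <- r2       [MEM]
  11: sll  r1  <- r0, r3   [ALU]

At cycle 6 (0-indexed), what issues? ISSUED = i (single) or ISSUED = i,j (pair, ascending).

ISSUED = 9

t=0 i0&i1:st/mulh ; 2-wide
t=1 i2&i3:mul/blt ; 2-wide
t=2 i4:sll ; RAW+WAW r3
t=3 i5:mul ; WAW r3
t=4 i6&i7:add/beq ; 2-wide
t=5 i8:add ; RAW r0
t=6 i9:st ; no-port MEM/MEM
t=7 i10&i11:ld/sll ; 2-wide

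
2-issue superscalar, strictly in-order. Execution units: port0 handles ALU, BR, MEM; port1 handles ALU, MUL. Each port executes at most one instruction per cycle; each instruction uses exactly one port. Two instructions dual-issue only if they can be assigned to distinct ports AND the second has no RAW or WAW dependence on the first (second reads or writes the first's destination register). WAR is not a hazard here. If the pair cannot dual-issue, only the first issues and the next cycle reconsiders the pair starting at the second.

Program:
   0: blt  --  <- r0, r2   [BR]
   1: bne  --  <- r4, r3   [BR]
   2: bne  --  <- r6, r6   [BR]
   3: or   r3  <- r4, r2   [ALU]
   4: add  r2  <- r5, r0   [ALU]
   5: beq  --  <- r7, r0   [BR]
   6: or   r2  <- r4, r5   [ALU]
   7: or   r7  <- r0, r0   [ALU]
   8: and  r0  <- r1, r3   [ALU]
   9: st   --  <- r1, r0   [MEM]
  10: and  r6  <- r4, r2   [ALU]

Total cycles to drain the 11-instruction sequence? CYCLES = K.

c0: i0 blt  no-port BR/BR
c1: i1 bne  no-port BR/BR
c2: i2,i3 bne or  dual
c3: i4,i5 add beq  dual
c4: i6,i7 or or  dual
c5: i8 and  RAW r0
c6: i9,i10 st and  dual

CYCLES = 7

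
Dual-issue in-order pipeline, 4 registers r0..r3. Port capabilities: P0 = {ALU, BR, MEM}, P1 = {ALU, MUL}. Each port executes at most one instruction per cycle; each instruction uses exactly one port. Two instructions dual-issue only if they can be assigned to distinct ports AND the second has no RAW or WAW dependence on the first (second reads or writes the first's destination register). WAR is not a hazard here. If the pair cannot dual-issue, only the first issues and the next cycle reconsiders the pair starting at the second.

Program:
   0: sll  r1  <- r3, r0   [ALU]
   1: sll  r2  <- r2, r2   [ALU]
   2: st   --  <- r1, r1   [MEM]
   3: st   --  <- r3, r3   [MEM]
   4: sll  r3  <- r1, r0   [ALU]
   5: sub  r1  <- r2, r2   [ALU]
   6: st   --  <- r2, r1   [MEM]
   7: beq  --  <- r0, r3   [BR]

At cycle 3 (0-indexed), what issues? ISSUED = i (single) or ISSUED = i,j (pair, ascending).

ISSUED = 5

  cy0 -> i0&i1 (sll.ALU+sll.ALU) 2-wide
  cy1 -> i2 (st.MEM) no-port MEM/MEM
  cy2 -> i3&i4 (st.MEM+sll.ALU) 2-wide
  cy3 -> i5 (sub.ALU) RAW r1
  cy4 -> i6 (st.MEM) no-port MEM/BR
  cy5 -> i7 (beq.BR) tail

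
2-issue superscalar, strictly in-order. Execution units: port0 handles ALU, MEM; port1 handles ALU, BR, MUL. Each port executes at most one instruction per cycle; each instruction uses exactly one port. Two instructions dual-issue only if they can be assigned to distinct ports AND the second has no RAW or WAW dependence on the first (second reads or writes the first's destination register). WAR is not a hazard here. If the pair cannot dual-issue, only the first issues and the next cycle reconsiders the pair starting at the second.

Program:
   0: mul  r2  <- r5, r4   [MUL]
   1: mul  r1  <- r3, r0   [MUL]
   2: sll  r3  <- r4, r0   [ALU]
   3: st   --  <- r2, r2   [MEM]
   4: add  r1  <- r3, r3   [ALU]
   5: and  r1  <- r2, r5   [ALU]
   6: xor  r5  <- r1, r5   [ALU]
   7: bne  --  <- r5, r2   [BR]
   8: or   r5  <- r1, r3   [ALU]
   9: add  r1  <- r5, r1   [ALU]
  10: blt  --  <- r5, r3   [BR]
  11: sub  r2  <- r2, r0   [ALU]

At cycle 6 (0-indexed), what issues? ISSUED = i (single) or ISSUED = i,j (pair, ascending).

ISSUED = 9,10

  cy0 -> i0 (mul) no-port MUL/MUL
  cy1 -> i1/i2 (mul+sll) pair
  cy2 -> i3/i4 (st+add) pair
  cy3 -> i5 (and) RAW r1
  cy4 -> i6 (xor) RAW r5
  cy5 -> i7/i8 (bne+or) pair
  cy6 -> i9/i10 (add+blt) pair
  cy7 -> i11 (sub) tail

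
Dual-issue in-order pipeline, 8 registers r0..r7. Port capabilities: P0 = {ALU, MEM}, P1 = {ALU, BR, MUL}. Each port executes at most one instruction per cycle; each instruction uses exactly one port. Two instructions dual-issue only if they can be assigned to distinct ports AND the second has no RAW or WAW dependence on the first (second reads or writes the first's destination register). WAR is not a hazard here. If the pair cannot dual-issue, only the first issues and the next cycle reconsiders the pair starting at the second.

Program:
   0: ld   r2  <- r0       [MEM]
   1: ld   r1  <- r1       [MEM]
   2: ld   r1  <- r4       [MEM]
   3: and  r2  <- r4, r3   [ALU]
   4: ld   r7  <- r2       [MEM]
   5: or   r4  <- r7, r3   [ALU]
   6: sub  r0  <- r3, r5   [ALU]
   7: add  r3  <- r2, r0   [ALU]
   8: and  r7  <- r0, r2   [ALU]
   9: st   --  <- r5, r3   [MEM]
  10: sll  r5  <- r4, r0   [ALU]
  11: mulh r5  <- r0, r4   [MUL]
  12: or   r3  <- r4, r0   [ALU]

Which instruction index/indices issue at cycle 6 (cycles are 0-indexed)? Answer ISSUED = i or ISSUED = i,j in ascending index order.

ISSUED = 9,10

0. ld @i0  | no-port MEM/MEM
1. ld @i1  | no-port MEM/MEM
2. ld/and @i2/i3  | pair
3. ld @i4  | RAW r7
4. or/sub @i5/i6  | pair
5. add/and @i7/i8  | pair
6. st/sll @i9/i10  | pair
7. mulh/or @i11/i12  | pair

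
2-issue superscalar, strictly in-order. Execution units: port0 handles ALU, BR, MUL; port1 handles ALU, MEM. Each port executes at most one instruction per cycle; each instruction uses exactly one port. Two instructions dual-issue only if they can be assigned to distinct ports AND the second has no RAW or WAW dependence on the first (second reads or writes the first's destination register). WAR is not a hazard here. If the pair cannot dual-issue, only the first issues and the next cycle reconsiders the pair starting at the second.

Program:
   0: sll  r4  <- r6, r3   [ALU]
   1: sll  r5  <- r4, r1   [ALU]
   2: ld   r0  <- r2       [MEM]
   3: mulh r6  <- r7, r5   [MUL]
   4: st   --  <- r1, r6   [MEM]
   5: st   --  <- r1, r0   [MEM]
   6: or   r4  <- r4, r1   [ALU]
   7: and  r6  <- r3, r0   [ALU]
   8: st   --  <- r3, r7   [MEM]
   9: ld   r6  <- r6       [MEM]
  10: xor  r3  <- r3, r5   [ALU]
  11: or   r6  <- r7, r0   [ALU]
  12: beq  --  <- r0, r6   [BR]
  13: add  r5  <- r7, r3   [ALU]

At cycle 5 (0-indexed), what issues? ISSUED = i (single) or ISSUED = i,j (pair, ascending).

ISSUED = 7,8

0. sll @i0  | RAW r4
1. sll+ld @i1/i2  | 2-wide
2. mulh @i3  | RAW r6
3. st @i4  | no-port MEM/MEM
4. st+or @i5/i6  | 2-wide
5. and+st @i7/i8  | 2-wide
6. ld+xor @i9/i10  | 2-wide
7. or @i11  | RAW r6
8. beq+add @i12/i13  | 2-wide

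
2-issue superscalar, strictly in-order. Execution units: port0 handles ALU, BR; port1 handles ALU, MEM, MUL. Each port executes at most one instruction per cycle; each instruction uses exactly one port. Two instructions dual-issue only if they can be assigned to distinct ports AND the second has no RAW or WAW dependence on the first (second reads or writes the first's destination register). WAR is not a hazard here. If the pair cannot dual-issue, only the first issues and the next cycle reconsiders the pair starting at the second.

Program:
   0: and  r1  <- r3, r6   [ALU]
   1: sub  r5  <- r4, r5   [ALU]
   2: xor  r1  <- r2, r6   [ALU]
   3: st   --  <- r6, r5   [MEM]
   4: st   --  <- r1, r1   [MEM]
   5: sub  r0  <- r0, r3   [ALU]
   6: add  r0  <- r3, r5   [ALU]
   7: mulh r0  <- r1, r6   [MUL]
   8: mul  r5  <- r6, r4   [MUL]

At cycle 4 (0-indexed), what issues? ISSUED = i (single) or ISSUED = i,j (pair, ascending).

c0: i0/i1 and;sub  2-wide
c1: i2/i3 xor;st  2-wide
c2: i4/i5 st;sub  2-wide
c3: i6 add  WAW r0
c4: i7 mulh  no-port MUL/MUL
c5: i8 mul  tail

ISSUED = 7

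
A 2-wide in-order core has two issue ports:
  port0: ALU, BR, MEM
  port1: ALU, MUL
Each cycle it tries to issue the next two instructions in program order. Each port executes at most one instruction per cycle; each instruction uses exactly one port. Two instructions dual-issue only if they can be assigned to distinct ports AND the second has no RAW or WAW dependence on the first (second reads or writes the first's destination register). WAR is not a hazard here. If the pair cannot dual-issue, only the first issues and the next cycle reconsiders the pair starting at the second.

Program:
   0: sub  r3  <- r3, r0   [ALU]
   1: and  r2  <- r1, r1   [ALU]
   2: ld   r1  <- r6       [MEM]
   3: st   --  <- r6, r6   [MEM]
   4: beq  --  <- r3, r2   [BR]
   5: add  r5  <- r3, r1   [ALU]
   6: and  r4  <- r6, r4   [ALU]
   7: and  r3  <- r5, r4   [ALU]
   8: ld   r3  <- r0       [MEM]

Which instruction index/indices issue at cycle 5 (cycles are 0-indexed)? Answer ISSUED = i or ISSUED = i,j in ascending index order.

t=0 i0+i1:sub;and ; 2-wide
t=1 i2:ld ; no-port MEM/MEM
t=2 i3:st ; no-port MEM/BR
t=3 i4+i5:beq;add ; 2-wide
t=4 i6:and ; RAW r4
t=5 i7:and ; WAW r3
t=6 i8:ld ; tail

ISSUED = 7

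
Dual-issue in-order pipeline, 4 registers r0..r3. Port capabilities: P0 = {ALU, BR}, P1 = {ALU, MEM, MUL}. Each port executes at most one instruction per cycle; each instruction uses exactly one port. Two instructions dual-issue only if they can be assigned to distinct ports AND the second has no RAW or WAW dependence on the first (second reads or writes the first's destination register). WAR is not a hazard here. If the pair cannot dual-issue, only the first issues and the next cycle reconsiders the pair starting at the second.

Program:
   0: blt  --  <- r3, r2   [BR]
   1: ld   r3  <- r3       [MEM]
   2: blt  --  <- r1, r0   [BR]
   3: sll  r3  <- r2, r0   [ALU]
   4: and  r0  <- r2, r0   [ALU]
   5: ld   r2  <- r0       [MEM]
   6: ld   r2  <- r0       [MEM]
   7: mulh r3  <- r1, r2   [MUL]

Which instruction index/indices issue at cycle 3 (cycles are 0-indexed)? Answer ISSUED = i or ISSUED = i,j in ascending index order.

0. blt.BR;ld.MEM @i0,i1  | dual
1. blt.BR;sll.ALU @i2,i3  | dual
2. and.ALU @i4  | RAW r0
3. ld.MEM @i5  | no-port MEM/MEM
4. ld.MEM @i6  | no-port MEM/MUL
5. mulh.MUL @i7  | tail

ISSUED = 5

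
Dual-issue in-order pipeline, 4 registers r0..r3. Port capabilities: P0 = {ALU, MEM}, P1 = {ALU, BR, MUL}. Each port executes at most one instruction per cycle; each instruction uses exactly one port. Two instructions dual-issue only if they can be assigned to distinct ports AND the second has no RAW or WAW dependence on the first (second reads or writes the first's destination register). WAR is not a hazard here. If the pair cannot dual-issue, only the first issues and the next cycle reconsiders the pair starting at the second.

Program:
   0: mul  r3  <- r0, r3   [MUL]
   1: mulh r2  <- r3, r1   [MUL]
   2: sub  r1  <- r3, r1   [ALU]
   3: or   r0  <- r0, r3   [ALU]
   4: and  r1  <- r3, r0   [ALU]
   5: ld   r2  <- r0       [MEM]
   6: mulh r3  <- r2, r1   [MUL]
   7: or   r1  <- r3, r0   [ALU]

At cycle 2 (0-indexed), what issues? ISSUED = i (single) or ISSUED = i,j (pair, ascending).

c0: i0 mul  no-port MUL/MUL
c1: i1&i2 mulh;sub  2-wide
c2: i3 or  RAW r0
c3: i4&i5 and;ld  2-wide
c4: i6 mulh  RAW r3
c5: i7 or  tail

ISSUED = 3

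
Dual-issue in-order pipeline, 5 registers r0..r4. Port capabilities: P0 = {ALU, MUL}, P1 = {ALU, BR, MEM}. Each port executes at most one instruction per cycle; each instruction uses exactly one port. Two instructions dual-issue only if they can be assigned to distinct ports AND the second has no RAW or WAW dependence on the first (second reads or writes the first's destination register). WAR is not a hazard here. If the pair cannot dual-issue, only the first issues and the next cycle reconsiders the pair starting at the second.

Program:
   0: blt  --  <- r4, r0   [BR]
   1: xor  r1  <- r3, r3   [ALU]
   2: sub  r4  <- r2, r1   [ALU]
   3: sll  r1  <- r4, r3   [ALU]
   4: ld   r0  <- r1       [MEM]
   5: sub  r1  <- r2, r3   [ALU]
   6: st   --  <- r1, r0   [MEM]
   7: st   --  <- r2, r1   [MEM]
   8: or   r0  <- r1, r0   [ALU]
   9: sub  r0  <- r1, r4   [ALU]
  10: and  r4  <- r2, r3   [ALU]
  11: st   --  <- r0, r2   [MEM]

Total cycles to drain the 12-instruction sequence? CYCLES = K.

t=0 i0+i1:blt;xor ; pair
t=1 i2:sub ; RAW r4
t=2 i3:sll ; RAW r1
t=3 i4+i5:ld;sub ; pair
t=4 i6:st ; no-port MEM/MEM
t=5 i7+i8:st;or ; pair
t=6 i9+i10:sub;and ; pair
t=7 i11:st ; tail

CYCLES = 8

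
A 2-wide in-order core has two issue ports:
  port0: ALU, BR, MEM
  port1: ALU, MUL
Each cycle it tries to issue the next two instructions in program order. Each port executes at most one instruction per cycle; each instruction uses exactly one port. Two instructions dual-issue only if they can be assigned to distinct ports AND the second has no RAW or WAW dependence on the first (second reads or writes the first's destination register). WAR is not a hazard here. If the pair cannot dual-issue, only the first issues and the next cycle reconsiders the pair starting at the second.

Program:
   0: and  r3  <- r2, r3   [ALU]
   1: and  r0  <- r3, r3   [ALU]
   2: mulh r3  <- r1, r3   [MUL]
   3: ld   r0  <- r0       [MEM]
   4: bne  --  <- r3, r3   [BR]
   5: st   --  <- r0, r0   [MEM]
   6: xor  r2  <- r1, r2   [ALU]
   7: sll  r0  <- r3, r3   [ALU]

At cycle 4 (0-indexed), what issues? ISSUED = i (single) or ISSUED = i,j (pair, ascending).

t=0 i0:and ; RAW r3
t=1 i1,i2:and;mulh ; 2-wide
t=2 i3:ld ; no-port MEM/BR
t=3 i4:bne ; no-port BR/MEM
t=4 i5,i6:st;xor ; 2-wide
t=5 i7:sll ; tail

ISSUED = 5,6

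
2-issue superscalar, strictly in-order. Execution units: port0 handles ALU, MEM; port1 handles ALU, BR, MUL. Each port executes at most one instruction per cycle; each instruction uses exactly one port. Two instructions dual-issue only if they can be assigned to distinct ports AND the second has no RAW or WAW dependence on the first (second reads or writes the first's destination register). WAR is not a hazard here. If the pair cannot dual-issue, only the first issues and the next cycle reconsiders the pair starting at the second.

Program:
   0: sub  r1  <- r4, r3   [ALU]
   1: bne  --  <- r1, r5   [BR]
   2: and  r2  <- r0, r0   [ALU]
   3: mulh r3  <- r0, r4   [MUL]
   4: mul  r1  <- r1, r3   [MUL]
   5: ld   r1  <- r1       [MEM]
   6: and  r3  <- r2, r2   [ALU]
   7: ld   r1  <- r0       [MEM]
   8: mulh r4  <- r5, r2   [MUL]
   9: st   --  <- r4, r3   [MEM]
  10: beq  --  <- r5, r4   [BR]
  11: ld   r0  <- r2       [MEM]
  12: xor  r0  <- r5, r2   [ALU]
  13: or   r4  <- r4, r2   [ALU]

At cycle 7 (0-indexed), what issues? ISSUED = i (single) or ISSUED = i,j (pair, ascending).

  cy0 -> i0 (sub) RAW r1
  cy1 -> i1,i2 (bne and) 2-wide
  cy2 -> i3 (mulh) no-port MUL/MUL
  cy3 -> i4 (mul) RAW+WAW r1
  cy4 -> i5,i6 (ld and) 2-wide
  cy5 -> i7,i8 (ld mulh) 2-wide
  cy6 -> i9,i10 (st beq) 2-wide
  cy7 -> i11 (ld) WAW r0
  cy8 -> i12,i13 (xor or) 2-wide

ISSUED = 11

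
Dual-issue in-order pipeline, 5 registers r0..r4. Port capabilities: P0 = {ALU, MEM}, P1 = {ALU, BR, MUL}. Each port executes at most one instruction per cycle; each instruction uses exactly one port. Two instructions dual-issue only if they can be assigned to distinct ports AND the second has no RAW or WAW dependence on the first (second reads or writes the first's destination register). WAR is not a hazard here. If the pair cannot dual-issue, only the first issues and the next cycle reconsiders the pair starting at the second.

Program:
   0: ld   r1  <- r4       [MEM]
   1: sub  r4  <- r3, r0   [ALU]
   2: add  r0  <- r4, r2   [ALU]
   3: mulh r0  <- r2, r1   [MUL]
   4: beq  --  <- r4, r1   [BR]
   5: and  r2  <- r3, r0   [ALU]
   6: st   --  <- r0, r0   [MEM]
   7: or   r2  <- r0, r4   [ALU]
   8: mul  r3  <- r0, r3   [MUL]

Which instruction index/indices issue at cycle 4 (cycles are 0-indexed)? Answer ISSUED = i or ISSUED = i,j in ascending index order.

ISSUED = 6,7

c0: i0+i1 ld.MEM+sub.ALU  pair
c1: i2 add.ALU  WAW r0
c2: i3 mulh.MUL  no-port MUL/BR
c3: i4+i5 beq.BR+and.ALU  pair
c4: i6+i7 st.MEM+or.ALU  pair
c5: i8 mul.MUL  tail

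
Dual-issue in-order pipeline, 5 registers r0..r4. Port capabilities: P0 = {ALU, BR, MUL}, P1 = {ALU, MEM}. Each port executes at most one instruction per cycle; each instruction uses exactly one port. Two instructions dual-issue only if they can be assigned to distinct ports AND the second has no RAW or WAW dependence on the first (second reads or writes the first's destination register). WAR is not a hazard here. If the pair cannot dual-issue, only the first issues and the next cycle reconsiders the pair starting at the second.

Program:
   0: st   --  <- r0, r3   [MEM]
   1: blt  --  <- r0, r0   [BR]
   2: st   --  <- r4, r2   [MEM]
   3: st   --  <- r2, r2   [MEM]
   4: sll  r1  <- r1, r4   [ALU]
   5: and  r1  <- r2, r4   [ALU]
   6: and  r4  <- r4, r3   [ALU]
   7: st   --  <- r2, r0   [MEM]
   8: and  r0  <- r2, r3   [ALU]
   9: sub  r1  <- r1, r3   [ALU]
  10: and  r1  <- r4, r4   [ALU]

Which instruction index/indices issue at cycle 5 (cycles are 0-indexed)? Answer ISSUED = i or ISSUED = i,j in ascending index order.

ISSUED = 9

[0] i0&i1  st blt  -- dual
[1] i2  st  -- no-port MEM/MEM
[2] i3&i4  st sll  -- dual
[3] i5&i6  and and  -- dual
[4] i7&i8  st and  -- dual
[5] i9  sub  -- WAW r1
[6] i10  and  -- tail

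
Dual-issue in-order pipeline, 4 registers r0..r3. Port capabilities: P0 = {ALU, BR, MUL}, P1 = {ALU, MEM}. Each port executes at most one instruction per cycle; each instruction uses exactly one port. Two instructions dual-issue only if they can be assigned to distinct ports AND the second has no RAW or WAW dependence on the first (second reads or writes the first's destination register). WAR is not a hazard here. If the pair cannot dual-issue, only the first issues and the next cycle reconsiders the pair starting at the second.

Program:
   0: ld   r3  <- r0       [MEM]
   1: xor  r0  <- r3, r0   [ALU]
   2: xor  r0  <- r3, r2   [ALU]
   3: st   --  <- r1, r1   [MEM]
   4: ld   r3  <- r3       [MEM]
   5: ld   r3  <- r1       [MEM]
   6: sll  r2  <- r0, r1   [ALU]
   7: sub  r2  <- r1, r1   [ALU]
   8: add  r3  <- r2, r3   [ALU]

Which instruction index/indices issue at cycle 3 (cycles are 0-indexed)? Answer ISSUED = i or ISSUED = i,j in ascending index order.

c0: i0 ld  RAW r3
c1: i1 xor  WAW r0
c2: i2&i3 xor/st  2-wide
c3: i4 ld  no-port MEM/MEM
c4: i5&i6 ld/sll  2-wide
c5: i7 sub  RAW r2
c6: i8 add  tail

ISSUED = 4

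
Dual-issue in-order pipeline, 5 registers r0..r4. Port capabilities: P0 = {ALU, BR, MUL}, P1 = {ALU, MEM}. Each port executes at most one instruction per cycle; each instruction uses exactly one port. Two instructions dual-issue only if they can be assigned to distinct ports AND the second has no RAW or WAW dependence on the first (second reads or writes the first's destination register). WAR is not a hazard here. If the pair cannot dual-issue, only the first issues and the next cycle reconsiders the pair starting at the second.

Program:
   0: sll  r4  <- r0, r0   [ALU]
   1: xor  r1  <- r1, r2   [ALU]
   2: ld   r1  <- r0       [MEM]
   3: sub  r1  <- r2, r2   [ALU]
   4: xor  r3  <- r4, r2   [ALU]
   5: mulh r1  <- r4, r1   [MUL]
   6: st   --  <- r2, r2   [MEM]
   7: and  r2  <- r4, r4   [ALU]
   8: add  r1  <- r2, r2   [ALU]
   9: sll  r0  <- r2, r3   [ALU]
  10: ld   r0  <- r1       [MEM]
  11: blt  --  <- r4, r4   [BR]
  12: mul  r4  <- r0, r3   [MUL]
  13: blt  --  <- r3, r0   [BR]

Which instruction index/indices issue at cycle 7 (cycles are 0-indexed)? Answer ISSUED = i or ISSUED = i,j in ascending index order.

t=0 i0,i1:sll.ALU/xor.ALU ; dual
t=1 i2:ld.MEM ; WAW r1
t=2 i3,i4:sub.ALU/xor.ALU ; dual
t=3 i5,i6:mulh.MUL/st.MEM ; dual
t=4 i7:and.ALU ; RAW r2
t=5 i8,i9:add.ALU/sll.ALU ; dual
t=6 i10,i11:ld.MEM/blt.BR ; dual
t=7 i12:mul.MUL ; no-port MUL/BR
t=8 i13:blt.BR ; tail

ISSUED = 12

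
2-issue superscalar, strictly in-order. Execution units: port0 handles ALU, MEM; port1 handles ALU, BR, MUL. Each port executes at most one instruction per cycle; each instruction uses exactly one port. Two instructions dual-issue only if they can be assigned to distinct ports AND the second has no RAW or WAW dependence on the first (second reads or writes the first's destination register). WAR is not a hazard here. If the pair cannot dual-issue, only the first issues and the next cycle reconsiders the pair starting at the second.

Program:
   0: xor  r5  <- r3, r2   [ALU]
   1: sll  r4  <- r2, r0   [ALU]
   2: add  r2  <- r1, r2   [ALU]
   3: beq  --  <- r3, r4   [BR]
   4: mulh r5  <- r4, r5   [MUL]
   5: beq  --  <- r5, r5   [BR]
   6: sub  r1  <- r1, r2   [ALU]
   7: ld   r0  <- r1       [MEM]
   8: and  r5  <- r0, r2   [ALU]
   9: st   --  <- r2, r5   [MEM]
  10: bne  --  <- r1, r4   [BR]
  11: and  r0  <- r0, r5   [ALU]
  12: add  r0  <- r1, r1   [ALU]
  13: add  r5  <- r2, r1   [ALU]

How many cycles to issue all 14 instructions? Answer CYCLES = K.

  cy0 -> i0&i1 (xor+sll) 2-wide
  cy1 -> i2&i3 (add+beq) 2-wide
  cy2 -> i4 (mulh) no-port MUL/BR
  cy3 -> i5&i6 (beq+sub) 2-wide
  cy4 -> i7 (ld) RAW r0
  cy5 -> i8 (and) RAW r5
  cy6 -> i9&i10 (st+bne) 2-wide
  cy7 -> i11 (and) WAW r0
  cy8 -> i12&i13 (add+add) 2-wide

CYCLES = 9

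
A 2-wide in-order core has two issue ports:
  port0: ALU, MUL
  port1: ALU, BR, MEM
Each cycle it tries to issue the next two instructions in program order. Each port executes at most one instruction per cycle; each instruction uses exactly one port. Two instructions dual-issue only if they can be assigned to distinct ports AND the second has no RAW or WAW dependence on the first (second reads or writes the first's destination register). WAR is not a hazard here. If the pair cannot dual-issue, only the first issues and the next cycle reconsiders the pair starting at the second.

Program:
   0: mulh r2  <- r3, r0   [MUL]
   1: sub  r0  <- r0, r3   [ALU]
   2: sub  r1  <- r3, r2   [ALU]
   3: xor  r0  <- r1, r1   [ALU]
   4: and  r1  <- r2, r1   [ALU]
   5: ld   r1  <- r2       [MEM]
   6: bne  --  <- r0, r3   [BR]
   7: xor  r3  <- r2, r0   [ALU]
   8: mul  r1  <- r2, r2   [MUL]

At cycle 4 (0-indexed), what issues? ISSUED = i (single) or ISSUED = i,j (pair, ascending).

ISSUED = 6,7

t=0 i0+i1:mulh.MUL/sub.ALU ; pair
t=1 i2:sub.ALU ; RAW r1
t=2 i3+i4:xor.ALU/and.ALU ; pair
t=3 i5:ld.MEM ; no-port MEM/BR
t=4 i6+i7:bne.BR/xor.ALU ; pair
t=5 i8:mul.MUL ; tail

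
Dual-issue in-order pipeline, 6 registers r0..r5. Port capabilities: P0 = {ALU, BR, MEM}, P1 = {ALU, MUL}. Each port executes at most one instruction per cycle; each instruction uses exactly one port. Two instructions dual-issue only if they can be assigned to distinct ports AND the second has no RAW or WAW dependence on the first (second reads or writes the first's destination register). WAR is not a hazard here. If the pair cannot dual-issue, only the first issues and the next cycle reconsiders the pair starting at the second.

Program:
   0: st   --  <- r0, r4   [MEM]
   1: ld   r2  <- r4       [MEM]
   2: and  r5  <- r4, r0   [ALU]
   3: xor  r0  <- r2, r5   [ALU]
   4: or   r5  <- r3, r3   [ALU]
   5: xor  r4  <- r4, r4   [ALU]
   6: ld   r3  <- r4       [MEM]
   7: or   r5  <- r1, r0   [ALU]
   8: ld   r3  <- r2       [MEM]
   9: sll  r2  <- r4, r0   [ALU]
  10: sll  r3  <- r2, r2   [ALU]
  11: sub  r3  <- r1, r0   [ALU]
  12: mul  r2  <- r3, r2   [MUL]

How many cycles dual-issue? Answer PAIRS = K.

#0 head=0: st i0 no-port MEM/MEM
#1 head=1: ld/and i1,i2 2-wide
#2 head=3: xor/or i3,i4 2-wide
#3 head=5: xor i5 RAW r4
#4 head=6: ld/or i6,i7 2-wide
#5 head=8: ld/sll i8,i9 2-wide
#6 head=10: sll i10 WAW r3
#7 head=11: sub i11 RAW r3
#8 head=12: mul i12 tail

PAIRS = 4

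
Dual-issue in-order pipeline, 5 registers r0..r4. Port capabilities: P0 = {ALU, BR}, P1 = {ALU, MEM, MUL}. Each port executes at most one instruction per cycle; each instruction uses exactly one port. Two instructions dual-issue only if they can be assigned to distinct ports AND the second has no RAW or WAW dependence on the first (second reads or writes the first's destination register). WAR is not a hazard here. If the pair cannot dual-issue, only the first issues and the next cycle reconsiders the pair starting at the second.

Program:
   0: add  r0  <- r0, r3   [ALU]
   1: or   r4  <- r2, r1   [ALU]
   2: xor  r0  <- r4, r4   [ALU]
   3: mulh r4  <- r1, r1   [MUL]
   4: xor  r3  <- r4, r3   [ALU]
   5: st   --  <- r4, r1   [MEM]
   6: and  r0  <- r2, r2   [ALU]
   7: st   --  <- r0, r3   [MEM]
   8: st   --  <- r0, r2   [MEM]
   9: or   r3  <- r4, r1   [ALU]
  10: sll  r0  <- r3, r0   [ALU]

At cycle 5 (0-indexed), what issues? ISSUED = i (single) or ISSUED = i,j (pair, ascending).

t=0 i0&i1:add/or ; dual
t=1 i2&i3:xor/mulh ; dual
t=2 i4&i5:xor/st ; dual
t=3 i6:and ; RAW r0
t=4 i7:st ; no-port MEM/MEM
t=5 i8&i9:st/or ; dual
t=6 i10:sll ; tail

ISSUED = 8,9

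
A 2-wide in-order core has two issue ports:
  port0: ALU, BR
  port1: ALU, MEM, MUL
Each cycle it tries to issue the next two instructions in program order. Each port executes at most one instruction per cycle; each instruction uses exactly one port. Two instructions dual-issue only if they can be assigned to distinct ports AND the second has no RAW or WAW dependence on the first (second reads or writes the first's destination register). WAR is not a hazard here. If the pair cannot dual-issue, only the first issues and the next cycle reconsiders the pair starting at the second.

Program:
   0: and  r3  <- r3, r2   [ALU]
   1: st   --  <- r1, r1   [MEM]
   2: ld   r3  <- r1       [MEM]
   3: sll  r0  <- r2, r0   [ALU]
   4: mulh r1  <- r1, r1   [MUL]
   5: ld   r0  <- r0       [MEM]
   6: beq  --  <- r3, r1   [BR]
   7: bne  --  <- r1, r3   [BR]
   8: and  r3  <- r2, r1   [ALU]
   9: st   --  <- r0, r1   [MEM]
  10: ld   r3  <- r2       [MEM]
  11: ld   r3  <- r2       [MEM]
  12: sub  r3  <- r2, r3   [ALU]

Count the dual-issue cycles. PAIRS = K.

PAIRS = 4

t=0 i0&i1:and;st ; pair
t=1 i2&i3:ld;sll ; pair
t=2 i4:mulh ; no-port MUL/MEM
t=3 i5&i6:ld;beq ; pair
t=4 i7&i8:bne;and ; pair
t=5 i9:st ; no-port MEM/MEM
t=6 i10:ld ; no-port MEM/MEM
t=7 i11:ld ; RAW+WAW r3
t=8 i12:sub ; tail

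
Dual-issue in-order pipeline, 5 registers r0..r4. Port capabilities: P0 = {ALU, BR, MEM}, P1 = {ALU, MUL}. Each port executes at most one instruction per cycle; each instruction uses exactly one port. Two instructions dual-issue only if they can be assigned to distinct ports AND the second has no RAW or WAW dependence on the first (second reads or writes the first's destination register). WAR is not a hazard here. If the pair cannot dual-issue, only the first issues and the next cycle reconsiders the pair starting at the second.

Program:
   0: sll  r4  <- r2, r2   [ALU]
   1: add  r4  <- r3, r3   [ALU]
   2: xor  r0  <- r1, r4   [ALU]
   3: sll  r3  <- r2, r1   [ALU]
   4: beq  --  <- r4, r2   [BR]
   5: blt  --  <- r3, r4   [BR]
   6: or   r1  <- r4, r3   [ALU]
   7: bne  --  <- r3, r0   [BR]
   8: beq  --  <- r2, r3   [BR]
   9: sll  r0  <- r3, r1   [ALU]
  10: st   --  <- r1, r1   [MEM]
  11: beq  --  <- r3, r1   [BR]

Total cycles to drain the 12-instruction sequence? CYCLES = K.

c0: i0 sll.ALU  WAW r4
c1: i1 add.ALU  RAW r4
c2: i2/i3 xor.ALU sll.ALU  dual
c3: i4 beq.BR  no-port BR/BR
c4: i5/i6 blt.BR or.ALU  dual
c5: i7 bne.BR  no-port BR/BR
c6: i8/i9 beq.BR sll.ALU  dual
c7: i10 st.MEM  no-port MEM/BR
c8: i11 beq.BR  tail

CYCLES = 9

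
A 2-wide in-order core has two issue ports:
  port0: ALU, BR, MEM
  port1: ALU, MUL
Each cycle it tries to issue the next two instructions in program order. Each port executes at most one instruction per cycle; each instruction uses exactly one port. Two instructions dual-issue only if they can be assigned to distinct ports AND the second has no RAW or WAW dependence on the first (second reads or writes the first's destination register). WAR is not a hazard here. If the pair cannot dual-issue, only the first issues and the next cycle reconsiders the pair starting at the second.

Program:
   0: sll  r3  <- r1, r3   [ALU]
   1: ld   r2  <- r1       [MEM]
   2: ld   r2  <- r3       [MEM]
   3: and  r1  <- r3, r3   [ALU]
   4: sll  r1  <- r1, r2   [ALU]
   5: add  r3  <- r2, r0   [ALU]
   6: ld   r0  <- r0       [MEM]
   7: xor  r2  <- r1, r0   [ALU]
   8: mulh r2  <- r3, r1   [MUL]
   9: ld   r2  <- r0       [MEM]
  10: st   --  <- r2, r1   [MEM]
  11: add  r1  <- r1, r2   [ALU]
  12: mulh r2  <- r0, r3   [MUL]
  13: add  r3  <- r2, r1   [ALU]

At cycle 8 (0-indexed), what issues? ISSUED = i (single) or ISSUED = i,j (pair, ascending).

ISSUED = 12

#0 head=0: sll ld i0+i1 dual
#1 head=2: ld and i2+i3 dual
#2 head=4: sll add i4+i5 dual
#3 head=6: ld i6 RAW r0
#4 head=7: xor i7 WAW r2
#5 head=8: mulh i8 WAW r2
#6 head=9: ld i9 no-port MEM/MEM
#7 head=10: st add i10+i11 dual
#8 head=12: mulh i12 RAW r2
#9 head=13: add i13 tail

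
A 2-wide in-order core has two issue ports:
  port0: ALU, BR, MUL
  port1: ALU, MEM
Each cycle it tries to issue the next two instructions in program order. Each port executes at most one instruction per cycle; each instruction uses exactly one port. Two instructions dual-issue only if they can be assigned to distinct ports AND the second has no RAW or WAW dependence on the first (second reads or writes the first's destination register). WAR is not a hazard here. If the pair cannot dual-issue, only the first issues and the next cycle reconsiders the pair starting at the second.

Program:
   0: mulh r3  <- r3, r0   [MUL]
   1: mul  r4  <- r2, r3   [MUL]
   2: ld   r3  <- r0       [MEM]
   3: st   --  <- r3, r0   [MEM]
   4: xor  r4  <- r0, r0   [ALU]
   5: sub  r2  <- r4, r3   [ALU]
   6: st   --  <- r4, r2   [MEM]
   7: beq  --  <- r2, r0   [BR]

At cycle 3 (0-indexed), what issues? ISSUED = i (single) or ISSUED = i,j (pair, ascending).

ISSUED = 5

  cy0 -> i0 (mulh.MUL) no-port MUL/MUL
  cy1 -> i1/i2 (mul.MUL+ld.MEM) pair
  cy2 -> i3/i4 (st.MEM+xor.ALU) pair
  cy3 -> i5 (sub.ALU) RAW r2
  cy4 -> i6/i7 (st.MEM+beq.BR) pair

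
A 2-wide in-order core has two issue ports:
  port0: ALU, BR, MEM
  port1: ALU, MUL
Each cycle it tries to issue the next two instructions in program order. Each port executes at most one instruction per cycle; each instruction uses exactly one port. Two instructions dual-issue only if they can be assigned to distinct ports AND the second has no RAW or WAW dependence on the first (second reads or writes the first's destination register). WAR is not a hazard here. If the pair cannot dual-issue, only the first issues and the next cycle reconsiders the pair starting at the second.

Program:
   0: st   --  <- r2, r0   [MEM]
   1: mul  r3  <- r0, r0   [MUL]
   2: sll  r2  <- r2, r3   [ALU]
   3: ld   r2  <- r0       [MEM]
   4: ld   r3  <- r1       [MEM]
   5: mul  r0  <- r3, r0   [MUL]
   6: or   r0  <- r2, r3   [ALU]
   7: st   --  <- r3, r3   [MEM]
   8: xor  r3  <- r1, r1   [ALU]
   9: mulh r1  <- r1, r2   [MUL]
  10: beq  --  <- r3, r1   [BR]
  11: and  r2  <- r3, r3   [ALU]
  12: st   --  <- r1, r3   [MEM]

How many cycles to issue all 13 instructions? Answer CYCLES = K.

CYCLES = 9

  cy0 -> i0/i1 (st mul) pair
  cy1 -> i2 (sll) WAW r2
  cy2 -> i3 (ld) no-port MEM/MEM
  cy3 -> i4 (ld) RAW r3
  cy4 -> i5 (mul) WAW r0
  cy5 -> i6/i7 (or st) pair
  cy6 -> i8/i9 (xor mulh) pair
  cy7 -> i10/i11 (beq and) pair
  cy8 -> i12 (st) tail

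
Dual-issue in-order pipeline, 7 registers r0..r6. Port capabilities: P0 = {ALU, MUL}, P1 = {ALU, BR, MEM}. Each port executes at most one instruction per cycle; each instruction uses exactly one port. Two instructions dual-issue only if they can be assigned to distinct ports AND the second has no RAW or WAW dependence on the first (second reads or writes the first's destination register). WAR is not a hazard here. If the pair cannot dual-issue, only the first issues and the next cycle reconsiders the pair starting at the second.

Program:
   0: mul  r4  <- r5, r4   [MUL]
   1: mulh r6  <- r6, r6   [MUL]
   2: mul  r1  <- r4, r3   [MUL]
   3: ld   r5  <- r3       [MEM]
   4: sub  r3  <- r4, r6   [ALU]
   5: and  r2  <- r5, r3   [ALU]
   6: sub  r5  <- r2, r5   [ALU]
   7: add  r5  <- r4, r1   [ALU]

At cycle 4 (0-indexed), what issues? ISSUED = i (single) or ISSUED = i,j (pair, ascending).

c0: i0 mul.MUL  no-port MUL/MUL
c1: i1 mulh.MUL  no-port MUL/MUL
c2: i2&i3 mul.MUL;ld.MEM  2-wide
c3: i4 sub.ALU  RAW r3
c4: i5 and.ALU  RAW r2
c5: i6 sub.ALU  WAW r5
c6: i7 add.ALU  tail

ISSUED = 5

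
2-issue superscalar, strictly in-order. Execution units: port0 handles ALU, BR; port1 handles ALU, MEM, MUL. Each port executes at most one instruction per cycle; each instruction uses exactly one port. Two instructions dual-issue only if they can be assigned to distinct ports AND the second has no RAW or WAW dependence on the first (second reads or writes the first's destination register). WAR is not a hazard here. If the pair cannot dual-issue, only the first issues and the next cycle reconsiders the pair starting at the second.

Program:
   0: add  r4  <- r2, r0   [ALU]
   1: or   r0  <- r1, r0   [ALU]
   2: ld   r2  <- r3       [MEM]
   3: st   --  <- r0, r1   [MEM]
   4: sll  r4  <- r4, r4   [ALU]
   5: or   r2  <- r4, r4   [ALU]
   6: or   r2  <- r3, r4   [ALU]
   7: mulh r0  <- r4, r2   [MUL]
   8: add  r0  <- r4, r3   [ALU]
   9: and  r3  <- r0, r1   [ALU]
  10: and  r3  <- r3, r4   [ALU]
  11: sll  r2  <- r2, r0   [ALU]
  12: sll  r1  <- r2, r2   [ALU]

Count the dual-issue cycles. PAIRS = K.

[0] i0+i1  add/or  -- 2-wide
[1] i2  ld  -- no-port MEM/MEM
[2] i3+i4  st/sll  -- 2-wide
[3] i5  or  -- WAW r2
[4] i6  or  -- RAW r2
[5] i7  mulh  -- WAW r0
[6] i8  add  -- RAW r0
[7] i9  and  -- RAW+WAW r3
[8] i10+i11  and/sll  -- 2-wide
[9] i12  sll  -- tail

PAIRS = 3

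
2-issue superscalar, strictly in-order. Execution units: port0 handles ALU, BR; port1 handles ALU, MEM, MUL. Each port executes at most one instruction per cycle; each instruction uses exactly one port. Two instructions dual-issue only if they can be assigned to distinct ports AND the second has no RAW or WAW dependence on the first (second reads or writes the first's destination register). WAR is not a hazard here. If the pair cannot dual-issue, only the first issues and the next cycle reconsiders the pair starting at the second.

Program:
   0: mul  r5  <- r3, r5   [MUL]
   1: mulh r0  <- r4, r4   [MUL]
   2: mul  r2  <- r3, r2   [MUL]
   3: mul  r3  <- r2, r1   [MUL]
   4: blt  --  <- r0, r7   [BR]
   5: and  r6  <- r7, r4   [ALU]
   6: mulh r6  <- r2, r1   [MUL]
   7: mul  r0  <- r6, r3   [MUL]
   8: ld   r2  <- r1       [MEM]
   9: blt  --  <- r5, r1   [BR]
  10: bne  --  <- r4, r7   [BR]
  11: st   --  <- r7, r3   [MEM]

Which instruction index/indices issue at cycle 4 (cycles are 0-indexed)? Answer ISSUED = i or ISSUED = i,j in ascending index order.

  cy0 -> i0 (mul) no-port MUL/MUL
  cy1 -> i1 (mulh) no-port MUL/MUL
  cy2 -> i2 (mul) no-port MUL/MUL
  cy3 -> i3&i4 (mul/blt) pair
  cy4 -> i5 (and) WAW r6
  cy5 -> i6 (mulh) no-port MUL/MUL
  cy6 -> i7 (mul) no-port MUL/MEM
  cy7 -> i8&i9 (ld/blt) pair
  cy8 -> i10&i11 (bne/st) pair

ISSUED = 5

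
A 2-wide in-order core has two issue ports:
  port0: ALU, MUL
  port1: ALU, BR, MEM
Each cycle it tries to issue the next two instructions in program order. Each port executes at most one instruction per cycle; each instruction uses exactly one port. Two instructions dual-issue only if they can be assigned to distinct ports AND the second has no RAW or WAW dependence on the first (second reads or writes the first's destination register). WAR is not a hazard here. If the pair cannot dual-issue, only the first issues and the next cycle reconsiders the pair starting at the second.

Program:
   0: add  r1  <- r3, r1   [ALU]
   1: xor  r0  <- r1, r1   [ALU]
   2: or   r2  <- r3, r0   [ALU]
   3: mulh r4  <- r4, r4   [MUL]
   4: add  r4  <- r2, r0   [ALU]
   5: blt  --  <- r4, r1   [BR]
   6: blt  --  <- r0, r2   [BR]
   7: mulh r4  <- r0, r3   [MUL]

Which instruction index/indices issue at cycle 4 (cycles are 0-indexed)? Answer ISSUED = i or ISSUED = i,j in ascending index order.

#0 head=0: add i0 RAW r1
#1 head=1: xor i1 RAW r0
#2 head=2: or mulh i2+i3 dual
#3 head=4: add i4 RAW r4
#4 head=5: blt i5 no-port BR/BR
#5 head=6: blt mulh i6+i7 dual

ISSUED = 5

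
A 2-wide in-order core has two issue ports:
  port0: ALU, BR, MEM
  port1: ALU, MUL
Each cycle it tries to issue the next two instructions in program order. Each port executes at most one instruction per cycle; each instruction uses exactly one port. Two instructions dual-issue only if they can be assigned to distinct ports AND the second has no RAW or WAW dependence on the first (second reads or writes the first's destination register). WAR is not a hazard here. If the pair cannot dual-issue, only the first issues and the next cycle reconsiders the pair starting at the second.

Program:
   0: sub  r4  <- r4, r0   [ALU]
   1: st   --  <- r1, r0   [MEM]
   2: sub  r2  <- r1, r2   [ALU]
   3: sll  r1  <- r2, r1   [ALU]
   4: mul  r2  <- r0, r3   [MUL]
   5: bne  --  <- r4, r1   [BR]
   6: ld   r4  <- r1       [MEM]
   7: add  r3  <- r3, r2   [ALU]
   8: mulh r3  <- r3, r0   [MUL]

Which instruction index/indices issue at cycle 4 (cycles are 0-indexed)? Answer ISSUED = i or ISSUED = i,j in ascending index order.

c0: i0&i1 sub st  pair
c1: i2 sub  RAW r2
c2: i3&i4 sll mul  pair
c3: i5 bne  no-port BR/MEM
c4: i6&i7 ld add  pair
c5: i8 mulh  tail

ISSUED = 6,7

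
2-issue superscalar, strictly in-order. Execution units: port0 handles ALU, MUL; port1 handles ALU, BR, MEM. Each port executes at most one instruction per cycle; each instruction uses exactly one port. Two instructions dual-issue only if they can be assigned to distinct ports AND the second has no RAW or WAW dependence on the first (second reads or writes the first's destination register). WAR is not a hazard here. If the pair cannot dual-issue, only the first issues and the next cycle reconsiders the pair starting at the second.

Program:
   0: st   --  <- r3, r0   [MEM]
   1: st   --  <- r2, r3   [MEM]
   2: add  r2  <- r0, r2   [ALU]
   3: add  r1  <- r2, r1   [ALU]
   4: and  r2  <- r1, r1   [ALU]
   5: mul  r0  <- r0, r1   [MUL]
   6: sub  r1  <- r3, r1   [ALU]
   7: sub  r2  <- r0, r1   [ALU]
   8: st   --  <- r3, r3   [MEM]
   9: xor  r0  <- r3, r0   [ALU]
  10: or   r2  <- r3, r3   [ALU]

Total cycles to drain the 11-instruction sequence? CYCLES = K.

CYCLES = 7

  cy0 -> i0 (st.MEM) no-port MEM/MEM
  cy1 -> i1&i2 (st.MEM/add.ALU) 2-wide
  cy2 -> i3 (add.ALU) RAW r1
  cy3 -> i4&i5 (and.ALU/mul.MUL) 2-wide
  cy4 -> i6 (sub.ALU) RAW r1
  cy5 -> i7&i8 (sub.ALU/st.MEM) 2-wide
  cy6 -> i9&i10 (xor.ALU/or.ALU) 2-wide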